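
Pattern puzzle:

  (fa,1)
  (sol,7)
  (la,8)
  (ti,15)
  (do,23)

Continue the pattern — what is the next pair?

Note — runs through the solfège scale do→ti: fa, sol, la, ti, do → re.
Second entry goes 1, 7, 8, 15, 23 → 38 (each term is the sum of the two before it).
So the next pair is (re,38).

(re,38)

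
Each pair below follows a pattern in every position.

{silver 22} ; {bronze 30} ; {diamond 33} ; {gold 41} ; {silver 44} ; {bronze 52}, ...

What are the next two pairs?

Rank — repeats silver → bronze → diamond → gold: silver, bronze, diamond, gold, silver, bronze → diamond → gold.
Second entry — alternating steps +8, +3, +8, +3, …: 22, 30, 33, 41, 44, 52 → 55 → 63.
So the next two pairs are {diamond 55} and {gold 63}.

{diamond 55}, {gold 63}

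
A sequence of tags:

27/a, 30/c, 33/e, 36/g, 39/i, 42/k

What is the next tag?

45/m

First component: +3 each step, so 27, 30, 33, 36, 39, 42 → 45.
Letter goes a, c, e, g, i, k → m (letters move forward 2 places in the alphabet).
Putting it together: 45/m.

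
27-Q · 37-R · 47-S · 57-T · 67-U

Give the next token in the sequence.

77-V

First component — +10 each step: 27, 37, 47, 57, 67 → 77.
Letter goes Q, R, S, T, U → V (letters move forward 1 place in the alphabet).
Combining the parts gives 77-V.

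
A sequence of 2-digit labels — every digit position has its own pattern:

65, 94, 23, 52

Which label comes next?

First digit: +3 each step, mod 10, so 6, 9, 2, 5 → 8.
Second digit: −1 each step, mod 10, so 5, 4, 3, 2 → 1.
Putting it together: 81.

81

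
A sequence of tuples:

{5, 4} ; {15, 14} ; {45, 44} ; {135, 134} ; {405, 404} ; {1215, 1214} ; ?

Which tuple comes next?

First entry — ×3 each step: 5, 15, 45, 135, 405, 1215 → 3645.
Second entry: always 1 less than the first entry; 4, 14, 44, 134, 404, 1214 → 3644.
Combining the parts gives {3645, 3644}.

{3645, 3644}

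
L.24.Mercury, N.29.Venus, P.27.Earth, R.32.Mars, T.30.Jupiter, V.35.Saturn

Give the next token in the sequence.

X.33.Uranus

Letter — letters move forward 2 places in the alphabet: L, N, P, R, T, V → X.
Second component goes 24, 29, 27, 32, 30, 35 → 33 (alternating steps +5, −2, +5, −2, …).
Planet goes Mercury, Venus, Earth, Mars, Jupiter, Saturn → Uranus (runs through the planets Mercury→Neptune).
So the next token is X.33.Uranus.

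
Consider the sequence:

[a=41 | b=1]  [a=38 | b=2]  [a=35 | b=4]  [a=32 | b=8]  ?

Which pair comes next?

[a=29 | b=16]

A: 41, 38, 35, 32 → 29 (−3 each step).
B: ×2 each step; 1, 2, 4, 8 → 16.
So the next pair is [a=29 | b=16].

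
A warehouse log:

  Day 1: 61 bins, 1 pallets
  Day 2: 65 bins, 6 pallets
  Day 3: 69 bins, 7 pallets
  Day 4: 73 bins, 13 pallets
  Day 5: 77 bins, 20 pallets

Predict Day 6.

81 bins, 33 pallets

Bins goes 61, 65, 69, 73, 77 → 81 (+4 each step).
Pallets: each term is the sum of the two before it, so 1, 6, 7, 13, 20 → 33.
Combining the parts gives 81 bins, 33 pallets.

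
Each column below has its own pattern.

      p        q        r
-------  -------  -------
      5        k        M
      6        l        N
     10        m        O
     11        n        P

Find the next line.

15  o  Q

For the column p, alternating steps +1, +4, +1, +4, …: 5, 6, 10, 11 → 15.
Column q — letters move forward 1 place in the alphabet: k, l, m, n → o.
Column r goes M, N, O, P → Q (letters move forward 1 place in the alphabet).
Combining the parts gives 15  o  Q.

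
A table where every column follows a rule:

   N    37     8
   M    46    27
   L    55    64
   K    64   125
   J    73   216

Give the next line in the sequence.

Letter goes N, M, L, K, J → I (letters move back 1 place in the alphabet).
For the second component, +9 each step: 37, 46, 55, 64, 73 → 82.
Third component: 8, 27, 64, 125, 216 → 343 (perfect cubes: 2³, 3³, 4³, …).
Combining the parts gives I  82  343.

I  82  343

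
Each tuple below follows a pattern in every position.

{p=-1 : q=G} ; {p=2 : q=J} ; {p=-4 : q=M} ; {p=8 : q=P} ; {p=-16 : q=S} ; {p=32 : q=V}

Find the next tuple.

{p=-64 : q=Y}

P: -1, 2, -4, 8, -16, 32 → -64 (×(-2) each step).
Q: letters move forward 3 places in the alphabet; G, J, M, P, S, V → Y.
Combining the parts gives {p=-64 : q=Y}.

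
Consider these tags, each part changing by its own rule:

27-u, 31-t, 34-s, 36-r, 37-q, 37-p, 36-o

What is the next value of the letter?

Letter: letters move back 1 place in the alphabet; u, t, s, r, q, p, o → n.

n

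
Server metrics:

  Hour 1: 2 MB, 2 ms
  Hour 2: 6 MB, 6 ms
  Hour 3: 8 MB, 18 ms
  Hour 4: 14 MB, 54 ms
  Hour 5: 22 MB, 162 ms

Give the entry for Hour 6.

MB: each term is the sum of the two before it; 2, 6, 8, 14, 22 → 36.
Ms — ×3 each step: 2, 6, 18, 54, 162 → 486.
So the next row is 36 MB, 486 ms.

36 MB, 486 ms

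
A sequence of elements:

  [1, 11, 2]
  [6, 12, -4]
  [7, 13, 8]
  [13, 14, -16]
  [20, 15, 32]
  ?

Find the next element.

[33, 16, -64]

First slot: each term is the sum of the two before it; 1, 6, 7, 13, 20 → 33.
Second slot: +1 each step; 11, 12, 13, 14, 15 → 16.
Third slot: 2, -4, 8, -16, 32 → -64 (×(-2) each step).
Putting it together: [33, 16, -64].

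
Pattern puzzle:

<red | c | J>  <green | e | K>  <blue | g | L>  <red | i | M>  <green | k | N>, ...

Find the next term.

<blue | m | O>

For the colour, repeats red → green → blue: red, green, blue, red, green → blue.
First letter goes c, e, g, i, k → m (letters move forward 2 places in the alphabet).
Second letter: letters move forward 1 place in the alphabet, so J, K, L, M, N → O.
Combining the parts gives <blue | m | O>.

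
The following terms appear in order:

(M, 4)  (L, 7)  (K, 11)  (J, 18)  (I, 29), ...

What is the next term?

(H, 47)

Letter: M, L, K, J, I → H (letters move back 1 place in the alphabet).
Second component goes 4, 7, 11, 18, 29 → 47 (each term is the sum of the two before it).
Combining the parts gives (H, 47).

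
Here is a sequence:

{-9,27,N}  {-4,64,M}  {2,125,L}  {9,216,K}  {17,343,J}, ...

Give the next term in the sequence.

{26,512,I}

For the first slot, differences are 5, 6, 7, … (increasing by 1 each time): -9, -4, 2, 9, 17 → 26.
Second slot: perfect cubes: 3³, 4³, 5³, …; 27, 64, 125, 216, 343 → 512.
Letter goes N, M, L, K, J → I (letters move back 1 place in the alphabet).
Putting it together: {26,512,I}.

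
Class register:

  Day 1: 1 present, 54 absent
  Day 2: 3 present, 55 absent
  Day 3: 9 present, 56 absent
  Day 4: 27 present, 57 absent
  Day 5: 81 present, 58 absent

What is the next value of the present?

243

Present goes 1, 3, 9, 27, 81 → 243 (×3 each step).
Absent goes 54, 55, 56, 57, 58 → 59 (+1 each step).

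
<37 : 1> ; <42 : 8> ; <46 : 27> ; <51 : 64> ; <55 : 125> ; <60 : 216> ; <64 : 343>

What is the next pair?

First entry: alternating steps +5, +4, +5, +4, …, so 37, 42, 46, 51, 55, 60, 64 → 69.
Second entry: perfect cubes: 1³, 2³, 3³, …; 1, 8, 27, 64, 125, 216, 343 → 512.
Combining the parts gives <69 : 512>.

<69 : 512>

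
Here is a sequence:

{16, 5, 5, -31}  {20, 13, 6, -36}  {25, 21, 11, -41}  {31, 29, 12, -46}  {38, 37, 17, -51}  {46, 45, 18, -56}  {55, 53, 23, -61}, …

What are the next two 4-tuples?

{65, 61, 24, -66}, {76, 69, 29, -71}

First part: 16, 20, 25, 31, 38, 46, 55 → 65 → 76 (differences are 4, 5, 6, … (increasing by 1 each time)).
Second part: +8 each step; 5, 13, 21, 29, 37, 45, 53 → 61 → 69.
Third part: alternating steps +1, +5, +1, +5, …; 5, 6, 11, 12, 17, 18, 23 → 24 → 29.
Fourth part: −5 each step, so -31, -36, -41, -46, -51, -56, -61 → -66 → -71.
Putting the parts together: {65, 61, 24, -66} and then {76, 69, 29, -71}.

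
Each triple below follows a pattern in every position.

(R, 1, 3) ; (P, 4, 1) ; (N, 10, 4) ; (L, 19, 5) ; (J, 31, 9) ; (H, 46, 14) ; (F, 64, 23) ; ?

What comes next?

(D, 85, 37)

Letter: letters move back 2 places in the alphabet; R, P, N, L, J, H, F → D.
Second entry goes 1, 4, 10, 19, 31, 46, 64 → 85 (differences are 3, 6, 9, … (increasing by 3 each time)).
Third entry: 3, 1, 4, 5, 9, 14, 23 → 37 (each term is the sum of the two before it).
So the next triple is (D, 85, 37).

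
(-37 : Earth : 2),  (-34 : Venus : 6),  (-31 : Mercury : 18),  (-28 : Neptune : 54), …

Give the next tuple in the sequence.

First coordinate: +3 each step; -37, -34, -31, -28 → -25.
Planet: runs backward through the planets Mercury→Neptune; Earth, Venus, Mercury, Neptune → Uranus.
Third coordinate: ×3 each step; 2, 6, 18, 54 → 162.
So the next tuple is (-25 : Uranus : 162).

(-25 : Uranus : 162)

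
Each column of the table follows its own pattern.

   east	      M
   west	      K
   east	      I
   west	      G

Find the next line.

east  E

Direction goes east, west, east, west → east (alternates east ↔ west).
Letter: letters move back 2 places in the alphabet; M, K, I, G → E.
So the next line is east  E.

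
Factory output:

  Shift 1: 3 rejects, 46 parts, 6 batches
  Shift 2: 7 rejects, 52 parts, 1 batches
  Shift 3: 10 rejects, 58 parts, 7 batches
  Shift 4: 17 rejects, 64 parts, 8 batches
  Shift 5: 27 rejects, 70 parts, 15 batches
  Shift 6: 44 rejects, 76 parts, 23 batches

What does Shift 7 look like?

71 rejects, 82 parts, 38 batches

For the rejects, each term is the sum of the two before it: 3, 7, 10, 17, 27, 44 → 71.
For the parts, +6 each step: 46, 52, 58, 64, 70, 76 → 82.
For the batches, each term is the sum of the two before it: 6, 1, 7, 8, 15, 23 → 38.
So the next line is 71 rejects, 82 parts, 38 batches.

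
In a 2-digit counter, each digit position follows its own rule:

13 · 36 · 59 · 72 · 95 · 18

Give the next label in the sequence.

First digit — +2 each step, mod 10: 1, 3, 5, 7, 9, 1 → 3.
Second digit — +3 each step, mod 10: 3, 6, 9, 2, 5, 8 → 1.
So the next label is 31.

31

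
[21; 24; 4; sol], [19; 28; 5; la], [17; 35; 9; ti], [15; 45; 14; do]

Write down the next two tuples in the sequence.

First coordinate: 21, 19, 17, 15 → 13 → 11 (−2 each step).
Second coordinate — differences are 4, 7, 10, … (increasing by 3 each time): 24, 28, 35, 45 → 58 → 74.
Third coordinate goes 4, 5, 9, 14 → 23 → 37 (each term is the sum of the two before it).
For the note, runs through the solfège scale do→ti: sol, la, ti, do → re → mi.
So the next two tuples are [13; 58; 23; re] and [11; 74; 37; mi].

[13; 58; 23; re], [11; 74; 37; mi]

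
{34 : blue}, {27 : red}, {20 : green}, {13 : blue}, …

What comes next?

First component — −7 each step: 34, 27, 20, 13 → 6.
Colour: repeats blue → red → green, so blue, red, green, blue → red.
Putting it together: {6 : red}.

{6 : red}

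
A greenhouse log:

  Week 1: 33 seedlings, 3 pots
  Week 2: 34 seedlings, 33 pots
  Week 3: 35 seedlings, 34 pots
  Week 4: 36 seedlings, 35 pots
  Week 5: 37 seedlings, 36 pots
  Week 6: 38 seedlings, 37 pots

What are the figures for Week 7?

39 seedlings, 38 pots

Seedlings goes 33, 34, 35, 36, 37, 38 → 39 (+1 each step).
Pots — always the previous value of the seedlings: 3, 33, 34, 35, 36, 37 → 38.
So the next record is 39 seedlings, 38 pots.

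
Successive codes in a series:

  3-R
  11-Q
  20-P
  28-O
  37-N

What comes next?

First component goes 3, 11, 20, 28, 37 → 45 (alternating steps +8, +9, +8, +9, …).
Letter: letters move back 1 place in the alphabet, so R, Q, P, O, N → M.
So the next code is 45-M.

45-M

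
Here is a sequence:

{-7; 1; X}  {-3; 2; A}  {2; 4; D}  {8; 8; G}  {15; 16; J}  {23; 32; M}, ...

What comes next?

First slot — differences are 4, 5, 6, … (increasing by 1 each time): -7, -3, 2, 8, 15, 23 → 32.
Second slot goes 1, 2, 4, 8, 16, 32 → 64 (×2 each step).
Letter: letters move forward 3 places in the alphabet, wrapping Z→A; X, A, D, G, J, M → P.
So the next triple is {32; 64; P}.

{32; 64; P}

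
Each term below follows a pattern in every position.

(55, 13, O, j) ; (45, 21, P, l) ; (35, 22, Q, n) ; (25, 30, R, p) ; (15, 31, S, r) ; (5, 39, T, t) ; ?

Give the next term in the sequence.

(-5, 40, U, v)

First coordinate: −10 each step, so 55, 45, 35, 25, 15, 5 → -5.
Second coordinate: alternating steps +8, +1, +8, +1, …, so 13, 21, 22, 30, 31, 39 → 40.
First letter: letters move forward 1 place in the alphabet; O, P, Q, R, S, T → U.
Second letter goes j, l, n, p, r, t → v (letters move forward 2 places in the alphabet).
Putting it together: (-5, 40, U, v).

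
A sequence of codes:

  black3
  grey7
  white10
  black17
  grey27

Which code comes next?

Shade — repeats black → grey → white: black, grey, white, black, grey → white.
Second component — each term is the sum of the two before it: 3, 7, 10, 17, 27 → 44.
Combining the parts gives white44.

white44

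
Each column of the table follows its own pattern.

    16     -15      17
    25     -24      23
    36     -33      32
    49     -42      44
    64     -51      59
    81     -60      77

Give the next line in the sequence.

First component: perfect squares: 4², 5², 6², …; 16, 25, 36, 49, 64, 81 → 100.
Second component: -15, -24, -33, -42, -51, -60 → -69 (−9 each step).
Third component — differences are 6, 9, 12, … (increasing by 3 each time): 17, 23, 32, 44, 59, 77 → 98.
Putting it together: 100  -69  98.

100  -69  98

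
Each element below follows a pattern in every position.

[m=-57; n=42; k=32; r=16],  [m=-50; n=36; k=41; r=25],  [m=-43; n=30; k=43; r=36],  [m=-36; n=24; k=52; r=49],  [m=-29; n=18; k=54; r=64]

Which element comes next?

M: -57, -50, -43, -36, -29 → -22 (+7 each step).
N: −6 each step, so 42, 36, 30, 24, 18 → 12.
K — alternating steps +9, +2, +9, +2, …: 32, 41, 43, 52, 54 → 63.
R goes 16, 25, 36, 49, 64 → 81 (perfect squares: 4², 5², 6², …).
So the next element is [m=-22; n=12; k=63; r=81].

[m=-22; n=12; k=63; r=81]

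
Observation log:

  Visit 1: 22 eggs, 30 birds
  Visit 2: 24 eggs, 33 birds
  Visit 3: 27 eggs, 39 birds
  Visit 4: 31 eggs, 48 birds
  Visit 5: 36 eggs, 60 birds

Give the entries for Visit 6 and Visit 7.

42 eggs, 75 birds; 49 eggs, 93 birds

For the eggs, differences are 2, 3, 4, … (increasing by 1 each time): 22, 24, 27, 31, 36 → 42 → 49.
For the birds, differences are 3, 6, 9, … (increasing by 3 each time): 30, 33, 39, 48, 60 → 75 → 93.
Putting the parts together: 42 eggs, 75 birds and then 49 eggs, 93 birds.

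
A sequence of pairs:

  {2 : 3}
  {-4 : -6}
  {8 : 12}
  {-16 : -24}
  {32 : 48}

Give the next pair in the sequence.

First part: ×(-2) each step, so 2, -4, 8, -16, 32 → -64.
Second part: ×(-2) each step, so 3, -6, 12, -24, 48 → -96.
Putting it together: {-64 : -96}.

{-64 : -96}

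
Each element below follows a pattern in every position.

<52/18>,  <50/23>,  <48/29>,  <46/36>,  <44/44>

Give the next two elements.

<42/53>, <40/63>

First entry — −2 each step: 52, 50, 48, 46, 44 → 42 → 40.
Second entry: differences are 5, 6, 7, … (increasing by 1 each time), so 18, 23, 29, 36, 44 → 53 → 63.
Putting the parts together: <42/53> and then <40/63>.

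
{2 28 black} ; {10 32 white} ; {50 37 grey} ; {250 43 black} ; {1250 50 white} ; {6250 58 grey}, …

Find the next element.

{31250 67 black}

First part: 2, 10, 50, 250, 1250, 6250 → 31250 (×5 each step).
Second part goes 28, 32, 37, 43, 50, 58 → 67 (differences are 4, 5, 6, … (increasing by 1 each time)).
Shade — repeats black → white → grey: black, white, grey, black, white, grey → black.
Putting it together: {31250 67 black}.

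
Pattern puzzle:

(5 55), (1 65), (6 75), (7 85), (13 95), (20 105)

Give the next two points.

(33 115), (53 125)

First part — each term is the sum of the two before it: 5, 1, 6, 7, 13, 20 → 33 → 53.
Second part — +10 each step: 55, 65, 75, 85, 95, 105 → 115 → 125.
So the next two points are (33 115) and (53 125).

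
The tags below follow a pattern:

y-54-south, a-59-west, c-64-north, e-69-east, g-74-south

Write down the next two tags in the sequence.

i-79-west, k-84-north

Letter — letters move forward 2 places in the alphabet, wrapping Z→A: y, a, c, e, g → i → k.
Second component: +5 each step, so 54, 59, 64, 69, 74 → 79 → 84.
Direction — repeats south → west → north → east: south, west, north, east, south → west → north.
So the next two tags are i-79-west and k-84-north.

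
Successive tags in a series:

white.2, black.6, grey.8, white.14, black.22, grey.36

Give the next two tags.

Shade goes white, black, grey, white, black, grey → white → black (repeats white → black → grey).
Second component goes 2, 6, 8, 14, 22, 36 → 58 → 94 (each term is the sum of the two before it).
Putting the parts together: white.58 and then black.94.

white.58, black.94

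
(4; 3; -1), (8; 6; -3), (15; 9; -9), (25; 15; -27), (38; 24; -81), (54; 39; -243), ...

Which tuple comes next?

First slot goes 4, 8, 15, 25, 38, 54 → 73 (differences are 4, 7, 10, … (increasing by 3 each time)).
Second slot: each term is the sum of the two before it, so 3, 6, 9, 15, 24, 39 → 63.
Third slot — ×3 each step: -1, -3, -9, -27, -81, -243 → -729.
Combining the parts gives (73; 63; -729).

(73; 63; -729)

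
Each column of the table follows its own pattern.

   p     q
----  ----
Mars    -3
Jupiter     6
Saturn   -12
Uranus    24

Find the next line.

Column p — runs through the planets Mercury→Neptune: Mars, Jupiter, Saturn, Uranus → Neptune.
For the column q, ×(-2) each step: -3, 6, -12, 24 → -48.
So the next line is Neptune  -48.

Neptune  -48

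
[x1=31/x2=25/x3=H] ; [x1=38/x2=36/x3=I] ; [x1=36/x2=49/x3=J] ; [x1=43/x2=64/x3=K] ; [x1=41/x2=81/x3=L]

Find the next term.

[x1=48/x2=100/x3=M]

X1 — alternating steps +7, −2, +7, −2, …: 31, 38, 36, 43, 41 → 48.
X2: 25, 36, 49, 64, 81 → 100 (perfect squares: 5², 6², 7², …).
X3 goes H, I, J, K, L → M (letters move forward 1 place in the alphabet).
Putting it together: [x1=48/x2=100/x3=M].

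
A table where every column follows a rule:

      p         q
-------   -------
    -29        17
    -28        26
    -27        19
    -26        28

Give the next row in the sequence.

For the column p, +1 each step: -29, -28, -27, -26 → -25.
Column q: 17, 26, 19, 28 → 21 (alternating steps +9, −7, +9, −7, …).
So the next row is -25  21.

-25  21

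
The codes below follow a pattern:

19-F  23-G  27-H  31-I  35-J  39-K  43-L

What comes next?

For the first component, +4 each step: 19, 23, 27, 31, 35, 39, 43 → 47.
Letter goes F, G, H, I, J, K, L → M (letters move forward 1 place in the alphabet).
So the next code is 47-M.

47-M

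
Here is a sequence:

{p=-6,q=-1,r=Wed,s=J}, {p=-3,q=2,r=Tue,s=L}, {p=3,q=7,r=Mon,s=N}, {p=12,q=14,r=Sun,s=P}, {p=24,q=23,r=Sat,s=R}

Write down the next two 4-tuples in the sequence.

{p=39,q=34,r=Fri,s=T}, {p=57,q=47,r=Thu,s=V}

P: differences are 3, 6, 9, … (increasing by 3 each time); -6, -3, 3, 12, 24 → 39 → 57.
Q — differences are 3, 5, 7, … (increasing by 2 each time): -1, 2, 7, 14, 23 → 34 → 47.
R goes Wed, Tue, Mon, Sun, Sat → Fri → Thu (runs backward through the weekdays Mon→Sun).
S: letters move forward 2 places in the alphabet, so J, L, N, P, R → T → V.
So the next two 4-tuples are {p=39,q=34,r=Fri,s=T} and {p=57,q=47,r=Thu,s=V}.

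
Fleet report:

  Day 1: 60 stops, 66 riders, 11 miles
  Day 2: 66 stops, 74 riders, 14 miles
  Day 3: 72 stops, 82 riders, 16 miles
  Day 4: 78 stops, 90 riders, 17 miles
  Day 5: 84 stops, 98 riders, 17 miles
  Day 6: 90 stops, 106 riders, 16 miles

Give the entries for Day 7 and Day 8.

96 stops, 114 riders, 14 miles; 102 stops, 122 riders, 11 miles

Stops: +6 each step, so 60, 66, 72, 78, 84, 90 → 96 → 102.
Riders: +8 each step; 66, 74, 82, 90, 98, 106 → 114 → 122.
Miles: differences are 3, 2, 1, … (decreasing by 1 each time); 11, 14, 16, 17, 17, 16 → 14 → 11.
Putting the parts together: 96 stops, 114 riders, 14 miles and then 102 stops, 122 riders, 11 miles.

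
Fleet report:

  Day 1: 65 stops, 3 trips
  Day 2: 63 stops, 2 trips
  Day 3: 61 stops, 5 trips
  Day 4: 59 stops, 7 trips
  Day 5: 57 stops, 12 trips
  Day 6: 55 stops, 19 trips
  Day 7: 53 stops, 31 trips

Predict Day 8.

Stops — −2 each step: 65, 63, 61, 59, 57, 55, 53 → 51.
Trips: 3, 2, 5, 7, 12, 19, 31 → 50 (each term is the sum of the two before it).
Combining the parts gives 51 stops, 50 trips.

51 stops, 50 trips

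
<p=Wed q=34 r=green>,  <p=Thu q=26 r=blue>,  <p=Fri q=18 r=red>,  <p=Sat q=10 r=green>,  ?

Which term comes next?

P: runs through the weekdays Mon→Sun, so Wed, Thu, Fri, Sat → Sun.
Q — −8 each step: 34, 26, 18, 10 → 2.
R: repeats green → blue → red; green, blue, red, green → blue.
Putting it together: <p=Sun q=2 r=blue>.

<p=Sun q=2 r=blue>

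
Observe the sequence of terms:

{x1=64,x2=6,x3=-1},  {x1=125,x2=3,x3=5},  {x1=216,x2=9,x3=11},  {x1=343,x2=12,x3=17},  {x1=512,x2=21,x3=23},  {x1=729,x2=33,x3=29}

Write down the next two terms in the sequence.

For the x1, perfect cubes: 4³, 5³, 6³, …: 64, 125, 216, 343, 512, 729 → 1000 → 1331.
X2 — each term is the sum of the two before it: 6, 3, 9, 12, 21, 33 → 54 → 87.
For the x3, +6 each step: -1, 5, 11, 17, 23, 29 → 35 → 41.
So the next two terms are {x1=1000,x2=54,x3=35} and {x1=1331,x2=87,x3=41}.

{x1=1000,x2=54,x3=35}, {x1=1331,x2=87,x3=41}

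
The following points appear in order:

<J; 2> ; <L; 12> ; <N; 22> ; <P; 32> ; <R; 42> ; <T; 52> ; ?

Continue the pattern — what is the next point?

Letter goes J, L, N, P, R, T → V (letters move forward 2 places in the alphabet).
Second coordinate: +10 each step; 2, 12, 22, 32, 42, 52 → 62.
Combining the parts gives <V; 62>.

<V; 62>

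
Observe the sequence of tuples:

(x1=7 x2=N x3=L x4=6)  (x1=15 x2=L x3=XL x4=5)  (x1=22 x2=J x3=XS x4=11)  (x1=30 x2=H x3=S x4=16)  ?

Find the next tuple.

X1 — alternating steps +8, +7, +8, +7, …: 7, 15, 22, 30 → 37.
X2: letters move back 2 places in the alphabet, so N, L, J, H → F.
For the x3, runs through clothing sizes XS→XL: L, XL, XS, S → M.
X4: each term is the sum of the two before it; 6, 5, 11, 16 → 27.
Putting it together: (x1=37 x2=F x3=M x4=27).

(x1=37 x2=F x3=M x4=27)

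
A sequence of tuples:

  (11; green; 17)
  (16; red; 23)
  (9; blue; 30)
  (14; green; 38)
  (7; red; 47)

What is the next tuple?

(12; blue; 57)

First value goes 11, 16, 9, 14, 7 → 12 (alternating steps +5, −7, +5, −7, …).
Colour — repeats green → red → blue: green, red, blue, green, red → blue.
Third value goes 17, 23, 30, 38, 47 → 57 (differences are 6, 7, 8, … (increasing by 1 each time)).
Putting it together: (12; blue; 57).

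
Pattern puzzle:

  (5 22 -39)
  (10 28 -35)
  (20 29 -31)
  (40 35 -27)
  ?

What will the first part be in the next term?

For the first part, ×2 each step: 5, 10, 20, 40 → 80.

80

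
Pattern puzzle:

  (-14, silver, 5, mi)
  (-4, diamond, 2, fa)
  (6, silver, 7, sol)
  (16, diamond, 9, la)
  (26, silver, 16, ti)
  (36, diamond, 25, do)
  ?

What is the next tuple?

First part: +10 each step; -14, -4, 6, 16, 26, 36 → 46.
Rank goes silver, diamond, silver, diamond, silver, diamond → silver (alternates silver ↔ diamond).
Third part: each term is the sum of the two before it; 5, 2, 7, 9, 16, 25 → 41.
Note: runs through the solfège scale do→ti, so mi, fa, sol, la, ti, do → re.
So the next tuple is (46, silver, 41, re).

(46, silver, 41, re)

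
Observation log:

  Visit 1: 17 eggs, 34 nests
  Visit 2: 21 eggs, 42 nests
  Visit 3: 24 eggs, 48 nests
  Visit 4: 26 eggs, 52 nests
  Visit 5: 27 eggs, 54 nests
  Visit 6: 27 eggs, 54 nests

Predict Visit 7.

26 eggs, 52 nests

For the eggs, differences are 4, 3, 2, … (decreasing by 1 each time): 17, 21, 24, 26, 27, 27 → 26.
Nests — always 2 × the eggs: 34, 42, 48, 52, 54, 54 → 52.
Combining the parts gives 26 eggs, 52 nests.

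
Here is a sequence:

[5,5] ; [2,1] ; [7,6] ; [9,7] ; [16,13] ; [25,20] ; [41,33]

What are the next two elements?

[66,53], [107,86]

For the first value, each term is the sum of the two before it: 5, 2, 7, 9, 16, 25, 41 → 66 → 107.
Second value — each term is the sum of the two before it: 5, 1, 6, 7, 13, 20, 33 → 53 → 86.
So the next two elements are [66,53] and [107,86].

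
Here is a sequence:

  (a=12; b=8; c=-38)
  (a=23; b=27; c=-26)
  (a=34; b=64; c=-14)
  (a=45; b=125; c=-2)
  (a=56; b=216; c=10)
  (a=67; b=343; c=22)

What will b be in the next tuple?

A goes 12, 23, 34, 45, 56, 67 → 78 (+11 each step).
B: perfect cubes: 2³, 3³, 4³, …; 8, 27, 64, 125, 216, 343 → 512.
C — +12 each step: -38, -26, -14, -2, 10, 22 → 34.

512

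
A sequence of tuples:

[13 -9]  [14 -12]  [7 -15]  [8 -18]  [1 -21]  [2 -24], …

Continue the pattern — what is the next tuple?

First value goes 13, 14, 7, 8, 1, 2 → -5 (alternating steps +1, −7, +1, −7, …).
Second value: -9, -12, -15, -18, -21, -24 → -27 (−3 each step).
Putting it together: [-5 -27].

[-5 -27]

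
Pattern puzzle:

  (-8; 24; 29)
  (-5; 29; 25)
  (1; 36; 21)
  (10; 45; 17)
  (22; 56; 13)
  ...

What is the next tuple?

(37; 69; 9)

First component: -8, -5, 1, 10, 22 → 37 (differences are 3, 6, 9, … (increasing by 3 each time)).
Second component — differences are 5, 7, 9, … (increasing by 2 each time): 24, 29, 36, 45, 56 → 69.
Third component goes 29, 25, 21, 17, 13 → 9 (−4 each step).
Putting it together: (37; 69; 9).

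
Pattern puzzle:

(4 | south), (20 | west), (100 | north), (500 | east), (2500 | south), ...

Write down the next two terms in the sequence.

First part: ×5 each step; 4, 20, 100, 500, 2500 → 12500 → 62500.
Direction: repeats south → west → north → east, so south, west, north, east, south → west → north.
So the next two terms are (12500 | west) and (62500 | north).

(12500 | west), (62500 | north)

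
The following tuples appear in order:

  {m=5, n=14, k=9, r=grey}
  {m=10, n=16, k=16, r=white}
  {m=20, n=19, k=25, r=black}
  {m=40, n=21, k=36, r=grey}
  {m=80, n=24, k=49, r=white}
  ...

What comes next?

For the m, ×2 each step: 5, 10, 20, 40, 80 → 160.
N: alternating steps +2, +3, +2, +3, …; 14, 16, 19, 21, 24 → 26.
K goes 9, 16, 25, 36, 49 → 64 (perfect squares: 3², 4², 5², …).
R: repeats grey → white → black, so grey, white, black, grey, white → black.
Putting it together: {m=160, n=26, k=64, r=black}.

{m=160, n=26, k=64, r=black}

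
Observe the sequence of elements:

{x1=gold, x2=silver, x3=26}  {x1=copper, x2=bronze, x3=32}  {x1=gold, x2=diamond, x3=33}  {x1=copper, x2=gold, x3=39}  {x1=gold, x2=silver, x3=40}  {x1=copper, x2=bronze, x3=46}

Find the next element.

X1: gold, copper, gold, copper, gold, copper → gold (alternates gold ↔ copper).
X2 goes silver, bronze, diamond, gold, silver, bronze → diamond (repeats silver → bronze → diamond → gold).
X3: 26, 32, 33, 39, 40, 46 → 47 (alternating steps +6, +1, +6, +1, …).
Putting it together: {x1=gold, x2=diamond, x3=47}.

{x1=gold, x2=diamond, x3=47}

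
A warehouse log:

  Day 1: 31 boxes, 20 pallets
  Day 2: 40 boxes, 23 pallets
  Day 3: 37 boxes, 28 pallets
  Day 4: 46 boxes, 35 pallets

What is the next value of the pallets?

Pallets goes 20, 23, 28, 35 → 44 (differences are 3, 5, 7, … (increasing by 2 each time)).

44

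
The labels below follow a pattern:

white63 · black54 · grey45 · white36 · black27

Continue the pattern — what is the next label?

grey18

Shade: white, black, grey, white, black → grey (repeats white → black → grey).
For the second component, −9 each step: 63, 54, 45, 36, 27 → 18.
So the next label is grey18.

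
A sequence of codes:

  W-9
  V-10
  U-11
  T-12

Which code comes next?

Letter: W, V, U, T → S (letters move back 1 place in the alphabet).
For the second component, +1 each step: 9, 10, 11, 12 → 13.
Combining the parts gives S-13.

S-13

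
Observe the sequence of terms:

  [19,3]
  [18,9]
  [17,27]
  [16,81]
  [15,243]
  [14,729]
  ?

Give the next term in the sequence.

First part goes 19, 18, 17, 16, 15, 14 → 13 (−1 each step).
Second part: ×3 each step, so 3, 9, 27, 81, 243, 729 → 2187.
So the next term is [13,2187].

[13,2187]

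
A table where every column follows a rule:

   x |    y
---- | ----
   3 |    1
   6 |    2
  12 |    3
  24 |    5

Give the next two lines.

For the column x, ×2 each step: 3, 6, 12, 24 → 48 → 96.
Column y: 1, 2, 3, 5 → 8 → 13 (each term is the sum of the two before it).
Putting the parts together: 48  8 and then 96  13.

48  8; 96  13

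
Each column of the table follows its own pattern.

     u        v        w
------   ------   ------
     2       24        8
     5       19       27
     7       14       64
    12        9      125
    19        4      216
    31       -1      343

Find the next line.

Column u: each term is the sum of the two before it, so 2, 5, 7, 12, 19, 31 → 50.
Column v: 24, 19, 14, 9, 4, -1 → -6 (−5 each step).
Column w: perfect cubes: 2³, 3³, 4³, …, so 8, 27, 64, 125, 216, 343 → 512.
Combining the parts gives 50  -6  512.

50  -6  512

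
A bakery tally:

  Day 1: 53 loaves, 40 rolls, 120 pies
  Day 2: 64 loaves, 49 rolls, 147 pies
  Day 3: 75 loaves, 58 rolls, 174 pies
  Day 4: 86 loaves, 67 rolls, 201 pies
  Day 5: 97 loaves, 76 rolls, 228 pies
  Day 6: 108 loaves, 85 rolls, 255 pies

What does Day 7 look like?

119 loaves, 94 rolls, 282 pies

Loaves: +11 each step, so 53, 64, 75, 86, 97, 108 → 119.
Rolls: +9 each step, so 40, 49, 58, 67, 76, 85 → 94.
Pies — always 3 × the rolls: 120, 147, 174, 201, 228, 255 → 282.
Putting it together: 119 loaves, 94 rolls, 282 pies.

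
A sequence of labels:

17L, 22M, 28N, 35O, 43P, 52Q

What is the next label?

For the first component, differences are 5, 6, 7, … (increasing by 1 each time): 17, 22, 28, 35, 43, 52 → 62.
Letter — letters move forward 1 place in the alphabet: L, M, N, O, P, Q → R.
Combining the parts gives 62R.

62R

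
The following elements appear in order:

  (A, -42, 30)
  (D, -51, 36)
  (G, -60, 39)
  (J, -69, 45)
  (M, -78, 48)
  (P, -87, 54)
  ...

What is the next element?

Letter: letters move forward 3 places in the alphabet, so A, D, G, J, M, P → S.
Second coordinate — −9 each step: -42, -51, -60, -69, -78, -87 → -96.
Third coordinate — alternating steps +6, +3, +6, +3, …: 30, 36, 39, 45, 48, 54 → 57.
So the next element is (S, -96, 57).

(S, -96, 57)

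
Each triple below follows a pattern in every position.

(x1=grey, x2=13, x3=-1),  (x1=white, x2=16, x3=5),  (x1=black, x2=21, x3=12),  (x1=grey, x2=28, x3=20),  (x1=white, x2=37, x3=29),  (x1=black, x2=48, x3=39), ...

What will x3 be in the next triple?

50

X3 goes -1, 5, 12, 20, 29, 39 → 50 (differences are 6, 7, 8, … (increasing by 1 each time)).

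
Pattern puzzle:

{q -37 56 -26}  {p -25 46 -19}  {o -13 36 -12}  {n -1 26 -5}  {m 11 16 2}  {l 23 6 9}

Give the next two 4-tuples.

Letter goes q, p, o, n, m, l → k → j (letters move back 1 place in the alphabet).
Second part goes -37, -25, -13, -1, 11, 23 → 35 → 47 (+12 each step).
Third part goes 56, 46, 36, 26, 16, 6 → -4 → -14 (−10 each step).
Fourth part: -26, -19, -12, -5, 2, 9 → 16 → 23 (+7 each step).
So the next two 4-tuples are {k 35 -4 16} and {j 47 -14 23}.

{k 35 -4 16}, {j 47 -14 23}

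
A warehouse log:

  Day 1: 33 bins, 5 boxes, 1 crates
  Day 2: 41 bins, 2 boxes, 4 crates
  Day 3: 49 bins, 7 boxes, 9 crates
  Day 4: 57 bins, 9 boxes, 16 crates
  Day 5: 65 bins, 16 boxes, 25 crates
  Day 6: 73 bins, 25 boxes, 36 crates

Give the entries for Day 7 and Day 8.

Bins: +8 each step; 33, 41, 49, 57, 65, 73 → 81 → 89.
Boxes goes 5, 2, 7, 9, 16, 25 → 41 → 66 (each term is the sum of the two before it).
Crates: 1, 4, 9, 16, 25, 36 → 49 → 64 (perfect squares: 1², 2², 3², …).
So the next two rows are 81 bins, 41 boxes, 49 crates and 89 bins, 66 boxes, 64 crates.

81 bins, 41 boxes, 49 crates; 89 bins, 66 boxes, 64 crates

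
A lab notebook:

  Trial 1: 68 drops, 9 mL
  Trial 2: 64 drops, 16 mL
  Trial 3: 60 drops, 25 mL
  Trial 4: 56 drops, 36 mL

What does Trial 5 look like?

52 drops, 49 mL

Drops — −4 each step: 68, 64, 60, 56 → 52.
ML: perfect squares: 3², 4², 5², …, so 9, 16, 25, 36 → 49.
So the next line is 52 drops, 49 mL.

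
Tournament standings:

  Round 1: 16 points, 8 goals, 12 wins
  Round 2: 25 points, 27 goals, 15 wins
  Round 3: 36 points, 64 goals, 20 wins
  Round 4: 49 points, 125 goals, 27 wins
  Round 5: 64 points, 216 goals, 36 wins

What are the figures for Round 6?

Points: 16, 25, 36, 49, 64 → 81 (perfect squares: 4², 5², 6², …).
Goals — perfect cubes: 2³, 3³, 4³, …: 8, 27, 64, 125, 216 → 343.
Wins — differences are 3, 5, 7, … (increasing by 2 each time): 12, 15, 20, 27, 36 → 47.
Combining the parts gives 81 points, 343 goals, 47 wins.

81 points, 343 goals, 47 wins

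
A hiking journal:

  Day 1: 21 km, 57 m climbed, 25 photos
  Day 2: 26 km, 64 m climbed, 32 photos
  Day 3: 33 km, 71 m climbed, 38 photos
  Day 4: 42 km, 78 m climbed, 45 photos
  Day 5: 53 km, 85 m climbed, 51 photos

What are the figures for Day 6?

Km — differences are 5, 7, 9, … (increasing by 2 each time): 21, 26, 33, 42, 53 → 66.
M climbed: +7 each step, so 57, 64, 71, 78, 85 → 92.
Photos: 25, 32, 38, 45, 51 → 58 (alternating steps +7, +6, +7, +6, …).
So the next row is 66 km, 92 m climbed, 58 photos.

66 km, 92 m climbed, 58 photos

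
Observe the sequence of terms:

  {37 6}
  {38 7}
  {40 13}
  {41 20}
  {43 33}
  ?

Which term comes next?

First coordinate: alternating steps +1, +2, +1, +2, …; 37, 38, 40, 41, 43 → 44.
Second coordinate — each term is the sum of the two before it: 6, 7, 13, 20, 33 → 53.
So the next term is {44 53}.

{44 53}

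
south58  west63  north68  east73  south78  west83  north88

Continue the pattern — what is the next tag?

Direction goes south, west, north, east, south, west, north → east (repeats south → west → north → east).
For the second component, +5 each step: 58, 63, 68, 73, 78, 83, 88 → 93.
Combining the parts gives east93.

east93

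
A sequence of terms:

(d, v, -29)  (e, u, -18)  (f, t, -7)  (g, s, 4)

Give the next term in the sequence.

(h, r, 15)

First letter — letters move forward 1 place in the alphabet: d, e, f, g → h.
Second letter: v, u, t, s → r (letters move back 1 place in the alphabet).
For the third entry, +11 each step: -29, -18, -7, 4 → 15.
So the next term is (h, r, 15).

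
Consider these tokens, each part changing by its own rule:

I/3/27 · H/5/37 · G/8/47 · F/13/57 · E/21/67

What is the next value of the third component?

For the letter, letters move back 1 place in the alphabet: I, H, G, F, E → D.
Second component goes 3, 5, 8, 13, 21 → 34 (each term is the sum of the two before it).
For the third component, +10 each step: 27, 37, 47, 57, 67 → 77.

77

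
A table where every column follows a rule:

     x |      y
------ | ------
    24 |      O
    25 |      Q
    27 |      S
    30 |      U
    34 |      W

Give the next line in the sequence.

39  Y

Column x: differences are 1, 2, 3, … (increasing by 1 each time), so 24, 25, 27, 30, 34 → 39.
Column y: O, Q, S, U, W → Y (letters move forward 2 places in the alphabet).
So the next line is 39  Y.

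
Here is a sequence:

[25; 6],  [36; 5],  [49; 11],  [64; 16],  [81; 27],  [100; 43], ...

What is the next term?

First coordinate goes 25, 36, 49, 64, 81, 100 → 121 (perfect squares: 5², 6², 7², …).
Second coordinate: each term is the sum of the two before it; 6, 5, 11, 16, 27, 43 → 70.
Putting it together: [121; 70].

[121; 70]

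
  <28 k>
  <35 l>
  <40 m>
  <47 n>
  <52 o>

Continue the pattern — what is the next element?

<59 p>

First component goes 28, 35, 40, 47, 52 → 59 (alternating steps +7, +5, +7, +5, …).
Letter goes k, l, m, n, o → p (letters move forward 1 place in the alphabet).
So the next element is <59 p>.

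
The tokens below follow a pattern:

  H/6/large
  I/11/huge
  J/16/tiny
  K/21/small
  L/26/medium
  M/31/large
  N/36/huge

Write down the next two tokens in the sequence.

Letter goes H, I, J, K, L, M, N → O → P (letters move forward 1 place in the alphabet).
For the second component, +5 each step: 6, 11, 16, 21, 26, 31, 36 → 41 → 46.
Size: repeats large → huge → tiny → small → medium; large, huge, tiny, small, medium, large, huge → tiny → small.
So the next two tokens are O/41/tiny and P/46/small.

O/41/tiny, P/46/small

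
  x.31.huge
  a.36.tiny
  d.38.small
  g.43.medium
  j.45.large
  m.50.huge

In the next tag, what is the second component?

52

For the second component, alternating steps +5, +2, +5, +2, …: 31, 36, 38, 43, 45, 50 → 52.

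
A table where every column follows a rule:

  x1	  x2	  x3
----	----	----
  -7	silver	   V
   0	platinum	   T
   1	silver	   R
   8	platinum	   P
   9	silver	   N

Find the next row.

16  platinum  L

Column x1: alternating steps +7, +1, +7, +1, …; -7, 0, 1, 8, 9 → 16.
Column x2: alternates silver ↔ platinum, so silver, platinum, silver, platinum, silver → platinum.
For the column x3, letters move back 2 places in the alphabet: V, T, R, P, N → L.
Combining the parts gives 16  platinum  L.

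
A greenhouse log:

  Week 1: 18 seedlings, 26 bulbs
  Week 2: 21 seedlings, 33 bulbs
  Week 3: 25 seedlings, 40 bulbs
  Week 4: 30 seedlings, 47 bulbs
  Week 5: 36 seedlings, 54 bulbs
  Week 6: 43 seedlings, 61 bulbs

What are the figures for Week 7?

51 seedlings, 68 bulbs

Seedlings: differences are 3, 4, 5, … (increasing by 1 each time), so 18, 21, 25, 30, 36, 43 → 51.
Bulbs: +7 each step; 26, 33, 40, 47, 54, 61 → 68.
Combining the parts gives 51 seedlings, 68 bulbs.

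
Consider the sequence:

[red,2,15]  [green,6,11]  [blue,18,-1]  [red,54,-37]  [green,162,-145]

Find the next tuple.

[blue,486,-469]

Colour: red, green, blue, red, green → blue (repeats red → green → blue).
Second part: 2, 6, 18, 54, 162 → 486 (×3 each step).
For the third part, together with the second part always sums to 17: 15, 11, -1, -37, -145 → -469.
So the next tuple is [blue,486,-469].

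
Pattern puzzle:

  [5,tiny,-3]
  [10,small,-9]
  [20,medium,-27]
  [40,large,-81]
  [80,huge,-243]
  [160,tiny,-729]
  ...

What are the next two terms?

[320,small,-2187], [640,medium,-6561]

First component: 5, 10, 20, 40, 80, 160 → 320 → 640 (×2 each step).
Size goes tiny, small, medium, large, huge, tiny → small → medium (repeats tiny → small → medium → large → huge).
Third component: ×3 each step; -3, -9, -27, -81, -243, -729 → -2187 → -6561.
So the next two terms are [320,small,-2187] and [640,medium,-6561].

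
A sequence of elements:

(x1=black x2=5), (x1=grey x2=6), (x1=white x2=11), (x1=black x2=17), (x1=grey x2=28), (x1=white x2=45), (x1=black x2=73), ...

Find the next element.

(x1=grey x2=118)

X1 — repeats black → grey → white: black, grey, white, black, grey, white, black → grey.
For the x2, each term is the sum of the two before it: 5, 6, 11, 17, 28, 45, 73 → 118.
Putting it together: (x1=grey x2=118).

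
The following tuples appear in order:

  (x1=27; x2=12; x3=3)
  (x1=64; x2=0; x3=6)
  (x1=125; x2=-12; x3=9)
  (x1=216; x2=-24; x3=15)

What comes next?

X1 — perfect cubes: 3³, 4³, 5³, …: 27, 64, 125, 216 → 343.
X2: −12 each step, so 12, 0, -12, -24 → -36.
X3: 3, 6, 9, 15 → 24 (each term is the sum of the two before it).
So the next tuple is (x1=343; x2=-36; x3=24).

(x1=343; x2=-36; x3=24)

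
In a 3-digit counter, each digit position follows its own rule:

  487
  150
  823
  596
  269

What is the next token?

932

First digit goes 4, 1, 8, 5, 2 → 9 (−3 each step, mod 10).
Second digit: 8, 5, 2, 9, 6 → 3 (−3 each step, mod 10).
Third digit — +3 each step, mod 10: 7, 0, 3, 6, 9 → 2.
So the next token is 932.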